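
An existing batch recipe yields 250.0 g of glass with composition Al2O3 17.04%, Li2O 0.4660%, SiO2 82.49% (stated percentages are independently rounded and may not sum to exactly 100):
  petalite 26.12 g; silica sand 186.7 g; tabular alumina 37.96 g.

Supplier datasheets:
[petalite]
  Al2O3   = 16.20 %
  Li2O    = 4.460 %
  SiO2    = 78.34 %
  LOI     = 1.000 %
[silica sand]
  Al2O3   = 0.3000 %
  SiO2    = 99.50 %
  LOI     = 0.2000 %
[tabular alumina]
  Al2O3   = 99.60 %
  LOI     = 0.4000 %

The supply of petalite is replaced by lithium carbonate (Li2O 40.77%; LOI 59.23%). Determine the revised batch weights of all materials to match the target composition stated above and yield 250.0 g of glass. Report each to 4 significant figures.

The whole derivation runs at full precision through every step. Working values are shown (rounded to 4 significant digits) on the page — every reported number is rounded exactly once — the derived quantities, which include totals, three oxide percentages, ignition loss, net glass mass, the yield, are recomputed at full float precision, precisely as stated by problem or answer, from the batch weights on 250.0 g of glass.
The oxide mass targets at 250.0 g glass:
  Al2O3: 17.04% × 250.0 = 42.60 g
  Li2O: 0.4660% × 250.0 = 1.165 g
  SiO2: 82.49% × 250.0 = 206.2 g
Checking each oxide sum working from each reported weight, at the basis given (sums match the target masses given rounding of the digits):
  Al2O3: 207.3·0.003000 + 42.15·0.9960 = 42.60 g (target 42.60 g)
  Li2O: 2.857·0.4077 = 1.165 g (target 1.165 g)
  SiO2: 207.3·0.9950 = 206.3 g (target 206.2 g)
Glass-mass sanity pass: the batch minus its LOI: 250.0 g (the Σ of target masses is 250.0 g; with the basis standing at 250.0 g — gaps are rounding artifacts).
Batch grand total — Σ batch = 252.3 g; ignition loss, Σ(batch × LOI) = 2.275 g; the yield ratio, glass ÷ batch: 99.10%.

Revised batch per 250.0 g glass:
  lithium carbonate: 2.857 g
  silica sand: 207.3 g
  tabular alumina: 42.15 g
Total batch = 252.3 g; LOI loss = 2.275 g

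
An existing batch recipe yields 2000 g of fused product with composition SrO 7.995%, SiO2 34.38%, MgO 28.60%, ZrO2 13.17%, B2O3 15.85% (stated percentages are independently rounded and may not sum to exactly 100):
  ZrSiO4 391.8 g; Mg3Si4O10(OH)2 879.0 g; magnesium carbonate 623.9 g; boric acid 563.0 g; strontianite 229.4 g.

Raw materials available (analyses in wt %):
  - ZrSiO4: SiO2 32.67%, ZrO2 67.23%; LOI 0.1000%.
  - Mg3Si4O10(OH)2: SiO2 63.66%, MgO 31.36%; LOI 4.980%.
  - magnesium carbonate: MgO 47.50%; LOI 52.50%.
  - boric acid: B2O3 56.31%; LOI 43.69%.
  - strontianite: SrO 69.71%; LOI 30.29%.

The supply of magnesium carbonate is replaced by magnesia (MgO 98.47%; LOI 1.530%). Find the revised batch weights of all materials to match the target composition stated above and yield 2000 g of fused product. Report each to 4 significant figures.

Revised batch per 2000 g fused product:
  ZrSiO4: 391.8 g
  Mg3Si4O10(OH)2: 879.0 g
  magnesia: 300.9 g
  boric acid: 563.0 g
  strontianite: 229.4 g
Total batch = 2364 g; LOI loss = 364.2 g

All internal work carries exact precision through the solve; working values are shown rounded to four significant digits between the steps — exactly one rounding goes into each reported result. Derived quantities are rebuilt in full float precision (ignition loss, the totals, five oxide percentages, yield, net glass mass) from the weighed amounts on 2000 g of glass as quoted within question or answer.
Oxide mass targets, per 2000 g fused product:
  SrO: 7.995% × 2000 = 159.9 g
  SiO2: 34.38% × 2000 = 687.6 g
  MgO: 28.60% × 2000 = 572.0 g
  ZrO2: 13.17% × 2000 = 263.4 g
  B2O3: 15.85% × 2000 = 317.0 g
Per-oxide balance check with the batch weights as given, relative to the basis at hand (every target is met by its sum given rounding of the digits):
  SrO: 229.4·0.6971 = 159.9 g (target 159.9 g)
  SiO2: 391.8·0.3267 + 879.0·0.6366 = 687.6 g (target 687.6 g)
  MgO: 879.0·0.3136 + 300.9·0.9847 = 572.0 g (target 572.0 g)
  ZrO2: 391.8·0.6723 = 263.4 g (target 263.4 g)
  B2O3: 563.0·0.5631 = 317.0 g (target 317.0 g)
Consistency of the glass mass: total charge less LOI = 2000 g (per-oxide target masses sum to 2000 g; against the stated basis, 2000 g — a pure rounding effect).
Adding the batch up: Σ batch = 2364 g; LOI loss = Σ batch·LOI = 364.2 g; yield, glass over the total, = 84.59%.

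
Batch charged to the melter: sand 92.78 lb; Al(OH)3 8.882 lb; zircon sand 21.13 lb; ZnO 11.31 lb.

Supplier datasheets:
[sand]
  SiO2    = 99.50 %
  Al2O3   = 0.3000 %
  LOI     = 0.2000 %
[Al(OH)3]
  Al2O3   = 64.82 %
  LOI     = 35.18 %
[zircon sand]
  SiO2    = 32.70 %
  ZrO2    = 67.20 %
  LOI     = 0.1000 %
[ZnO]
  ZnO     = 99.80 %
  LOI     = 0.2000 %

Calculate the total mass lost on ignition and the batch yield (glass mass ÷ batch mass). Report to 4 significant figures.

LOI loss = 3.354 lb; glass = 130.7 lb; yield = 97.50%

Working values are displayed, with 4-significant-digit rounding, at each printed step; every computation keeps full precision end to end; exactly one rounding is applied to each reported result — all derived quantities are recomputed at full precision (yield, ignition loss, the four compositions, the totals, glass mass) using the weight values on 130.7 lb of glass as quoted within problem or answer.
Material-by-material LOI:
  sand: 92.78 × 0.002000 = 0.1856 lb
  Al(OH)3: 8.882 × 0.3518 = 3.125 lb
  zircon sand: 21.13 × 0.001000 = 0.02113 lb
  ZnO: 11.31 × 0.002000 = 0.02262 lb
Total LOI = 3.354 lb
Glass = batch − LOI = 134.1 − 3.354 = 130.7 lb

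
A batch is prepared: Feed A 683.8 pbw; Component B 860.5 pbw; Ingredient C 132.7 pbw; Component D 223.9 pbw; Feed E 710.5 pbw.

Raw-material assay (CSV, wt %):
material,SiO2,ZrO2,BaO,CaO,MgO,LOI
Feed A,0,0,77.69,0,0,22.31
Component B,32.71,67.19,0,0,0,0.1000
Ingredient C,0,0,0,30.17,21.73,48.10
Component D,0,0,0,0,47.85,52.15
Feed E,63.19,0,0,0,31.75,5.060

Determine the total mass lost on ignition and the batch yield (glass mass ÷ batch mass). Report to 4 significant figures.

Intermediates are displayed rounded to 4 significant digits at each printed step; the working math keeps full float precision at each step. Every reported figure is rounded just once; derived quantities (five oxide percentages, totals, ignition loss, yield, glass mass) are re-derived using the weight values per 2241 pbw of glass at full float precision as given in the question or the answer.
LOI of each material in turn:
  Feed A: 683.8 × 0.2231 = 152.6 pbw
  Component B: 860.5 × 0.001000 = 0.8605 pbw
  Ingredient C: 132.7 × 0.4810 = 63.83 pbw
  Component D: 223.9 × 0.5215 = 116.8 pbw
  Feed E: 710.5 × 0.05060 = 35.95 pbw
Total LOI = 370.0 pbw
Glass = batch − LOI = 2611 − 370.0 = 2241 pbw

LOI loss = 370.0 pbw; glass = 2241 pbw; yield = 85.83%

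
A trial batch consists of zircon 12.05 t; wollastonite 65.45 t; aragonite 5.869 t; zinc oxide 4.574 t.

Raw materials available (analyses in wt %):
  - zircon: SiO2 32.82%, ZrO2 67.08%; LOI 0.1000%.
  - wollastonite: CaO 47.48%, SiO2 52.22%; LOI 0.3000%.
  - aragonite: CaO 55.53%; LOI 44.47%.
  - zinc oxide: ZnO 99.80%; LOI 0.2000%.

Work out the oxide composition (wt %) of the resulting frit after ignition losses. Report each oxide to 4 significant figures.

All internal work keeps full precision through every step; the intermediate values are shown, with 4-significant-figure rounding, in the working; each reported result sees exactly one rounding — all derived quantities, which include totals, yield, four oxide percentages, glass mass, ignition loss, are re-derived at full precision, as quoted within the question or the answer, using the weight values on 85.12 t of glass.
Per-oxide mass from batch:
  ZnO: 4.574·0.9980 = 4.565 t
  CaO: 65.45·0.4748 + 5.869·0.5553 = 34.33 t
  SiO2: 12.05·0.3282 + 65.45·0.5222 = 38.13 t
  ZrO2: 12.05·0.6708 = 8.083 t
LOI: 12.05·0.001000 + 65.45·0.003000 + 5.869·0.4447 + 4.574·0.002000 = 2.827 t
Resulting glass, batch − LOI: 87.94 − 2.827 = 85.12 t (matching Σ of the oxides)
percent by weight: oxide/glass ×100

Glass mass = 85.12 t (batch 87.94 − LOI 2.827).
Composition: ZnO 5.363%, CaO 40.34%, SiO2 44.80%, ZrO2 9.497%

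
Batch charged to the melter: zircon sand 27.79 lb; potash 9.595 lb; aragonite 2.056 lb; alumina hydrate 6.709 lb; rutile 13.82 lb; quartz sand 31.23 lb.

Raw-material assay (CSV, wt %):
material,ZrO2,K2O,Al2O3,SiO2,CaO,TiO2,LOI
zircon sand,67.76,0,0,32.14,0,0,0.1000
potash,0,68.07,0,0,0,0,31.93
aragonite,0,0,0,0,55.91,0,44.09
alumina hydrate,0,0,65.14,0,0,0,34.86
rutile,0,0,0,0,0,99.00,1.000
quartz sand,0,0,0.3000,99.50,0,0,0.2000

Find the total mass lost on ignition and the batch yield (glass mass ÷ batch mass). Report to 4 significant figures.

LOI loss = 6.537 lb; glass = 84.66 lb; yield = 92.83%

Working values are displayed, rounded to four significant digits, in the printout; each numeric step maintains exact precision through every step — every reported value is rounded just once; derived quantities, including net glass mass, LOI, yield, the totals, six oxide percentages, are re-derived using the weight values at 84.66 lb of glass at full float precision exactly as printed in question or answer.
Each material's LOI contribution:
  zircon sand: 27.79 × 0.001000 = 0.02779 lb
  potash: 9.595 × 0.3193 = 3.064 lb
  aragonite: 2.056 × 0.4409 = 0.9065 lb
  alumina hydrate: 6.709 × 0.3486 = 2.339 lb
  rutile: 13.82 × 0.01000 = 0.1382 lb
  quartz sand: 31.23 × 0.002000 = 0.06246 lb
Total LOI = 6.537 lb
Glass = batch − LOI = 91.20 − 6.537 = 84.66 lb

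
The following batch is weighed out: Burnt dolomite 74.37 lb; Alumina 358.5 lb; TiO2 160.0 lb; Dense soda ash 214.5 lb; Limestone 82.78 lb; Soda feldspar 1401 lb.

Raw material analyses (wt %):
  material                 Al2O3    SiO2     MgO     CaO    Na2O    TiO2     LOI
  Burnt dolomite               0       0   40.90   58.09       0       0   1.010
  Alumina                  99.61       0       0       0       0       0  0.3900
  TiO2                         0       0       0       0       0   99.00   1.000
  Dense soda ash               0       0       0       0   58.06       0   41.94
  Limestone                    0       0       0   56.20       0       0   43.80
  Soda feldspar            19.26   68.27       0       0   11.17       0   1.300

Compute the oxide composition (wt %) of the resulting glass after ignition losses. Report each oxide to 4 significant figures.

Glass mass = 2143 lb (batch 2291 − LOI 148.2).
Composition: Al2O3 29.26%, SiO2 44.63%, MgO 1.419%, CaO 4.187%, Na2O 13.11%, TiO2 7.392%

All arithmetic maintains full float precision end to end. Intermediates are shown rounded to 4 significant figures when written out — each reported result sees exactly one rounding; derived quantities (ignition loss, the totals, net glass mass, yield, the six compositions) are re-derived using the weight values for 2143 lb of glass in full float precision, as given in question or answer.
What the batch supplies per oxide:
  Al2O3: 358.5·0.9961 + 1401·0.1926 = 626.9 lb
  SiO2: 1401·0.6827 = 956.5 lb
  MgO: 74.37·0.4090 = 30.42 lb
  CaO: 74.37·0.5809 + 82.78·0.5620 = 89.72 lb
  Na2O: 214.5·0.5806 + 1401·0.1117 = 281.0 lb
  TiO2: 160.0·0.9900 = 158.4 lb
LOI: 74.37·0.01010 + 358.5·0.003900 + 160.0·0.01000 + 214.5·0.4194 + 82.78·0.4380 + 1401·0.01300 = 148.2 lb
Net of LOI, the glass mass = 2291 − 148.2 = 2143 lb (matching Σ of the oxides)
wt %: oxide over glass, times 100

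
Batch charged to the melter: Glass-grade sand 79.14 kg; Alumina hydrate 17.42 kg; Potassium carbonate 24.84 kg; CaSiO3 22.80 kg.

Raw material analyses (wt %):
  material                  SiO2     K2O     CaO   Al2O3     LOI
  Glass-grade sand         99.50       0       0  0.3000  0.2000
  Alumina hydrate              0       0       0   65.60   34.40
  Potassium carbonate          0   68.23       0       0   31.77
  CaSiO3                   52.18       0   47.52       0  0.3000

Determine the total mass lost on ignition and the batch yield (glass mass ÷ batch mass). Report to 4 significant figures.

LOI loss = 14.11 kg; glass = 130.1 kg; yield = 90.21%

All arithmetic keeps full float precision at all times — in-progress results are displayed, with 4-significant-digit rounding, in the working; each reported result includes exactly one rounding. The derived quantities (totals, the four compositions, net glass mass, LOI, the yield) are recomputed using the weight values for 130.1 kg of glass in exact precision, exactly as printed in the question or the answer.
LOI of each material in turn:
  Glass-grade sand: 79.14 × 0.002000 = 0.1583 kg
  Alumina hydrate: 17.42 × 0.3440 = 5.992 kg
  Potassium carbonate: 24.84 × 0.3177 = 7.892 kg
  CaSiO3: 22.80 × 0.003000 = 0.06840 kg
Total LOI = 14.11 kg
Glass = batch − LOI = 144.2 − 14.11 = 130.1 kg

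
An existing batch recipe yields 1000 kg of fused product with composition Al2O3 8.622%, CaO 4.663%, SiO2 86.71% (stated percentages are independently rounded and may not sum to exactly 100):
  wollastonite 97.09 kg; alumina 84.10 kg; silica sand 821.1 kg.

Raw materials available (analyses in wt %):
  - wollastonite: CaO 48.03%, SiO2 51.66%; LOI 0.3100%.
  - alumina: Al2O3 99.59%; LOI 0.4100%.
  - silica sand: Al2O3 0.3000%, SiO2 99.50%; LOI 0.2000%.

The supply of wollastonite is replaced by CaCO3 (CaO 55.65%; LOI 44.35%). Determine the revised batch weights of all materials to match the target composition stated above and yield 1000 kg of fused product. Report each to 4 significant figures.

Revised batch per 1000 kg fused product:
  CaCO3: 83.79 kg
  alumina: 83.95 kg
  silica sand: 871.5 kg
Total batch = 1039 kg; LOI loss = 39.25 kg

In-progress results are printed rounded to 4 significant digits between the steps. Each numeric step runs at full float precision at every stage. Every reported number sees exactly one rounding; derived quantities (totals, the three compositions, LOI, glass mass, the yield) are computed in exact precision using the weight values on 1000 kg of glass precisely as stated by the question or the answer.
Target oxide masses per 1000 kg fused product:
  Al2O3: 8.622% × 1000 = 86.22 kg
  CaO: 4.663% × 1000 = 46.63 kg
  SiO2: 86.71% × 1000 = 867.1 kg
Sums-versus-targets review using the reported weights, at the basis given (each sum matches its target mass inside rounding margins):
  Al2O3: 83.95·0.9959 + 871.5·0.003000 = 86.22 kg (target 86.22 kg)
  CaO: 83.79·0.5565 = 46.63 kg (target 46.63 kg)
  SiO2: 871.5·0.9950 = 867.1 kg (target 867.1 kg)
Auditing the glass mass value: total charge less LOI = 1000 kg (the Σ of target masses is 1000 kg; with the basis standing at 1000 kg — gaps are rounding artifacts).
Summing the batch: Σ batch = 1039 kg; LOI removed, Σ of batch·LOI: 39.25 kg; the yield ratio, glass ÷ batch: 96.22%.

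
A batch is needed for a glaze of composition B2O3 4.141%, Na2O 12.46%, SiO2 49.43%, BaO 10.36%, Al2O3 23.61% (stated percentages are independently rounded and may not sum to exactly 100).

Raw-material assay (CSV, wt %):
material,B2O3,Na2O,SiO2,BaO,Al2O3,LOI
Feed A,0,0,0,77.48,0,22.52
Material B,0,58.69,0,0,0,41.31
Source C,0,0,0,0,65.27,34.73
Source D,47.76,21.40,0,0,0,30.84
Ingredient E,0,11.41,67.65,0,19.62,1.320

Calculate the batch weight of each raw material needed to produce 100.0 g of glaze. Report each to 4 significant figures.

The working math keeps full precision from first step to last — working values are displayed, with 4-significant-digit rounding, on the page — each reported number receives exactly one rounding. Derived quantities are computed from the weighed amounts on 100.0 g of glass in full precision (five oxide percentages, the yield, LOI, glass mass, the totals) precisely as stated by the question or the answer.
The oxide mass targets at 100.0 g glaze:
  B2O3: 4.141% × 100.0 = 4.141 g
  Na2O: 12.46% × 100.0 = 12.46 g
  SiO2: 49.43% × 100.0 = 49.43 g
  BaO: 10.36% × 100.0 = 10.36 g
  Al2O3: 23.61% × 100.0 = 23.61 g
Sums-versus-targets review working from each reported weight, per the basis as stated (oxide sums agree with the targets inside rounding margins):
  B2O3: 8.670·0.4776 = 4.141 g (target 4.141 g)
  Na2O: 3.864·0.5869 + 8.670·0.2140 + 73.07·0.1141 = 12.46 g (target 12.46 g)
  SiO2: 73.07·0.6765 = 49.43 g (target 49.43 g)
  BaO: 13.37·0.7748 = 10.36 g (target 10.36 g)
  Al2O3: 14.21·0.6527 + 73.07·0.1962 = 23.61 g (target 23.61 g)
Glass-mass bookkeeping: batch Σ − ignition loss = 100.0 g (the targets, summed, come to 100.0 g; basis as stated: 100.0 g — any gap is answer rounding).
Batch grand total — Σ batch = 113.2 g; loss to ignition Σ batch·LOI = 13.18 g; the yield ratio, glass ÷ batch: 88.35%.

Batch per 100.0 g glaze:
  Feed A: 13.37 g
  Material B: 3.864 g
  Source C: 14.21 g
  Source D: 8.670 g
  Ingredient E: 73.07 g
Total batch = 113.2 g; LOI loss = 13.18 g; yield = 88.35%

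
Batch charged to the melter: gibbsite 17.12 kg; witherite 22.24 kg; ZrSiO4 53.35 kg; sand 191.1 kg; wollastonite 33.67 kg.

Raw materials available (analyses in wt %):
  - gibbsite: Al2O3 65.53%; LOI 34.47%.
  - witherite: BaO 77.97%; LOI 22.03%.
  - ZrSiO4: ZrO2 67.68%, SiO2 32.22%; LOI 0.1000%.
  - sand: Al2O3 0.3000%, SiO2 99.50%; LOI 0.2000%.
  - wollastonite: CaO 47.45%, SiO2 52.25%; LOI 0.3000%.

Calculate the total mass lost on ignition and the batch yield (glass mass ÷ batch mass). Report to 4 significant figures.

LOI loss = 11.34 kg; glass = 306.1 kg; yield = 96.43%

In-progress results appear with 4-significant-figure rounding across the worked steps; all arithmetic holds exact precision at each step. Exactly one rounding lands on each reported number — derived quantities (totals, yield, glass mass, ignition loss, the five compositions) are re-derived in full float precision from the batch weights at 306.1 kg of glass as written in either problem or answer.
LOI of each material in turn:
  gibbsite: 17.12 × 0.3447 = 5.901 kg
  witherite: 22.24 × 0.2203 = 4.899 kg
  ZrSiO4: 53.35 × 0.001000 = 0.05335 kg
  sand: 191.1 × 0.002000 = 0.3822 kg
  wollastonite: 33.67 × 0.003000 = 0.1010 kg
Total LOI = 11.34 kg
Glass = batch − LOI = 317.5 − 11.34 = 306.1 kg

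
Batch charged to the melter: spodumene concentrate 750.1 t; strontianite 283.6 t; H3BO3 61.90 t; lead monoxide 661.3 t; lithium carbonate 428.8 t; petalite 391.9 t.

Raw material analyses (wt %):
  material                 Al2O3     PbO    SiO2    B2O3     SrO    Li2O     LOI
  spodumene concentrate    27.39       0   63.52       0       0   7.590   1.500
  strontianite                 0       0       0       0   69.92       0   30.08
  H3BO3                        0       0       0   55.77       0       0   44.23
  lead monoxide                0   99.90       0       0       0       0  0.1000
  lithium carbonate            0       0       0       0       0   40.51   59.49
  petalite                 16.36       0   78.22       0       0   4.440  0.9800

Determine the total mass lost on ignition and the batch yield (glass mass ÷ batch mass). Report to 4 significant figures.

LOI loss = 383.5 t; glass = 2194 t; yield = 85.12%

Mid-chain values are printed rounded off to 4 significant digits on the page — each numeric step holds exact precision all the way through. Each reported value includes exactly one rounding. All derived quantities (totals, net glass mass, six oxide percentages, LOI, the yield) are re-derived in full precision starting from the weights on 2194 t of glass as they appear in the question or the answer.
Each material's LOI contribution:
  spodumene concentrate: 750.1 × 0.01500 = 11.25 t
  strontianite: 283.6 × 0.3008 = 85.31 t
  H3BO3: 61.90 × 0.4423 = 27.38 t
  lead monoxide: 661.3 × 0.001000 = 0.6613 t
  lithium carbonate: 428.8 × 0.5949 = 255.1 t
  petalite: 391.9 × 0.009800 = 3.841 t
Total LOI = 383.5 t
Glass = batch − LOI = 2578 − 383.5 = 2194 t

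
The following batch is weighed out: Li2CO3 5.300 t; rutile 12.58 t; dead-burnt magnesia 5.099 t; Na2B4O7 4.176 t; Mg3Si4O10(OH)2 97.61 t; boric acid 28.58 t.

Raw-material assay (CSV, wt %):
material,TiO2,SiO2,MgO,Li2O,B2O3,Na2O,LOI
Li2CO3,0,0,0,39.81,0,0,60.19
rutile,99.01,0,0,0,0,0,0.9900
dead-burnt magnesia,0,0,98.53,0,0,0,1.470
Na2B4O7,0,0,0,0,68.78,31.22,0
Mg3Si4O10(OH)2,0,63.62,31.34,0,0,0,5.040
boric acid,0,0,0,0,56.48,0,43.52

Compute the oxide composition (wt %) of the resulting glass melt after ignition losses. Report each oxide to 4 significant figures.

Glass mass = 132.6 t (batch 153.3 − LOI 20.75).
Composition: TiO2 9.393%, SiO2 46.83%, MgO 26.86%, Li2O 1.591%, B2O3 14.34%, Na2O 0.9832%

The working math carries exact precision through every step. Mid-chain values are displayed rounded to four significant digits within the worked lines; each reported value receives exactly one rounding; the derived quantities, which include LOI, yield, six oxide percentages, net glass mass, the totals, are computed at exact precision, as given in either problem or answer, from the weighed amounts at 132.6 t of glass.
What the batch supplies per oxide:
  TiO2: 12.58·0.9901 = 12.46 t
  SiO2: 97.61·0.6362 = 62.10 t
  MgO: 5.099·0.9853 + 97.61·0.3134 = 35.62 t
  Li2O: 5.300·0.3981 = 2.110 t
  B2O3: 4.176·0.6878 + 28.58·0.5648 = 19.01 t
  Na2O: 4.176·0.3122 = 1.304 t
LOI: 5.300·0.6019 + 12.58·0.009900 + 5.099·0.01470 + 97.61·0.05040 + 28.58·0.4352 = 20.75 t
Glass = total batch minus LOI = 153.3 − 20.75 = 132.6 t (= the summed oxide contributions)
wt % = oxide mass / glass mass × 100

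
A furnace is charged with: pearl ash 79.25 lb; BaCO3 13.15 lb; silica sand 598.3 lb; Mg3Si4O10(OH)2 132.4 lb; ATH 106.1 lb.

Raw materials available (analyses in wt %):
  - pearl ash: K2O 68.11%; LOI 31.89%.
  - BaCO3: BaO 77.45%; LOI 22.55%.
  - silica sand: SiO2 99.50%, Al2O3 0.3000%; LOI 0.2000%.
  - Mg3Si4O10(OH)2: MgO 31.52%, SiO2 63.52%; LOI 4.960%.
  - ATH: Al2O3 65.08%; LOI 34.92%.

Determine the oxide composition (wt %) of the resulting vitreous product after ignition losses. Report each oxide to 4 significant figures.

Glass mass = 856.1 lb (batch 929.2 − LOI 73.05).
Composition: MgO 4.874%, BaO 1.190%, SiO2 79.36%, Al2O3 8.275%, K2O 6.305%

Mid-chain values are printed (rounded to 4 significant figures) as written — the whole derivation holds full precision in every operation; every reported number receives exactly one rounding. The derived quantities (LOI, the yield, five oxide percentages, glass mass, totals) are re-derived at exact precision using the weight values for 856.1 lb of glass as quoted within the question or the answer.
Oxide masses out of the charge:
  MgO: 132.4·0.3152 = 41.73 lb
  BaO: 13.15·0.7745 = 10.18 lb
  SiO2: 598.3·0.9950 + 132.4·0.6352 = 679.4 lb
  Al2O3: 598.3·0.003000 + 106.1·0.6508 = 70.84 lb
  K2O: 79.25·0.6811 = 53.98 lb
LOI: 79.25·0.3189 + 13.15·0.2255 + 598.3·0.002000 + 132.4·0.04960 + 106.1·0.3492 = 73.05 lb
Glass mass = batch − LOI = 929.2 − 73.05 = 856.1 lb (equal to the oxide-mass sum)
percent share: oxide ÷ glass, ×100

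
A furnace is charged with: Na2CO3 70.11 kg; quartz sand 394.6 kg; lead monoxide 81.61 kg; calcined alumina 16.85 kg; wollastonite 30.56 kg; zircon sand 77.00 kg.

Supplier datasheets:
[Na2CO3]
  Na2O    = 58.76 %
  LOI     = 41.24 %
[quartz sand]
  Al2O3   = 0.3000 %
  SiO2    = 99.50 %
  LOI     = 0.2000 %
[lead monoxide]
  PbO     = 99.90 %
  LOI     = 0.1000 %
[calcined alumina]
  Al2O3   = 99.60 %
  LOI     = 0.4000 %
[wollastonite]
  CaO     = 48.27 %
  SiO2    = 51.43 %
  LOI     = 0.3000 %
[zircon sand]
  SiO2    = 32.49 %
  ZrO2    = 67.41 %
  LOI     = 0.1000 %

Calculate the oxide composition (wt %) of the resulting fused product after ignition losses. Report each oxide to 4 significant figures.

Glass mass = 640.7 kg (batch 670.7 − LOI 30.02).
Composition: CaO 2.302%, Al2O3 2.804%, Na2O 6.430%, SiO2 67.64%, ZrO2 8.101%, PbO 12.72%

Working values are printed rounded off to 4 significant digits as written; full precision is held through every step; each reported figure undergoes a single rounding. The derived quantities (LOI, glass mass, six oxide percentages, totals, yield) are re-derived from the batch weights for 640.7 kg of glass at full precision, exactly as shown in the problem or answer text.
Mass of each oxide from the mix:
  CaO: 30.56·0.4827 = 14.75 kg
  Al2O3: 394.6·0.003000 + 16.85·0.9960 = 17.97 kg
  Na2O: 70.11·0.5876 = 41.20 kg
  SiO2: 394.6·0.9950 + 30.56·0.5143 + 77.00·0.3249 = 433.4 kg
  ZrO2: 77.00·0.6741 = 51.91 kg
  PbO: 81.61·0.9990 = 81.53 kg
LOI: 70.11·0.4124 + 394.6·0.002000 + 81.61·0.001000 + 16.85·0.004000 + 30.56·0.003000 + 77.00·0.001000 = 30.02 kg
Resulting glass, batch − LOI: 670.7 − 30.02 = 640.7 kg (matching Σ of the oxides)
percent share: oxide ÷ glass, ×100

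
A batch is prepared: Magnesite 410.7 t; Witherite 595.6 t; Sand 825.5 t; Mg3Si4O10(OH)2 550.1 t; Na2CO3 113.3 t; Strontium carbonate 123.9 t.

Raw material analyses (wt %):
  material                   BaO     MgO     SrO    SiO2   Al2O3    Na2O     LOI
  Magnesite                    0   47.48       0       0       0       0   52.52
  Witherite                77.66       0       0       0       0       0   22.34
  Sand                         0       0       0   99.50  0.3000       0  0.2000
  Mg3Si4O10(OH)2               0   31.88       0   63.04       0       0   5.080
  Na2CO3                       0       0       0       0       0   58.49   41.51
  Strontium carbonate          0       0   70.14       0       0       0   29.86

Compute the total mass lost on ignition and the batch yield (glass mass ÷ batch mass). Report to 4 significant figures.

LOI loss = 462.4 t; glass = 2157 t; yield = 82.35%

The working math carries exact precision at each step; working values are printed (rounded to 4 significant digits) alongside each step; every reported value includes exactly one rounding — the derived quantities, which include the six compositions, the totals, yield, net glass mass, ignition loss, are carried at full precision, exactly as shown in the problem or the answer, starting from the weights at 2157 t of glass.
Material-by-material LOI:
  Magnesite: 410.7 × 0.5252 = 215.7 t
  Witherite: 595.6 × 0.2234 = 133.1 t
  Sand: 825.5 × 0.002000 = 1.651 t
  Mg3Si4O10(OH)2: 550.1 × 0.05080 = 27.95 t
  Na2CO3: 113.3 × 0.4151 = 47.03 t
  Strontium carbonate: 123.9 × 0.2986 = 37.00 t
Total LOI = 462.4 t
Glass = batch − LOI = 2619 − 462.4 = 2157 t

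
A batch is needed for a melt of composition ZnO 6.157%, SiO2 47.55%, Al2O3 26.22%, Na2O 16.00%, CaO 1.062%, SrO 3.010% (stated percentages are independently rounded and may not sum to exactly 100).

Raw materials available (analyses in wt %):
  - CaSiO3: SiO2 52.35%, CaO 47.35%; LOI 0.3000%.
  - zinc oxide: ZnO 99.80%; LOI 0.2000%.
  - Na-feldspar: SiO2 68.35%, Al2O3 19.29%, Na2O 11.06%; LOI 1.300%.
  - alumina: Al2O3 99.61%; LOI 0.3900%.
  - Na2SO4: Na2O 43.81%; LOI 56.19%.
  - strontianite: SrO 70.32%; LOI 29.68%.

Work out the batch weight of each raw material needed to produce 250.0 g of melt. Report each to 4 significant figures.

The intermediate values appear, with 4-significant-digit rounding, alongside each step. All arithmetic keeps full float precision in all steps. Each reported number receives exactly one rounding — all derived quantities are carried at exact precision (the totals, ignition loss, the six compositions, the yield, net glass mass) using the weight values for 250.0 g of glass as set out in the question or the answer.
Oxide mass targets, per 250.0 g melt:
  ZnO: 6.157% × 250.0 = 15.39 g
  SiO2: 47.55% × 250.0 = 118.9 g
  Al2O3: 26.22% × 250.0 = 65.55 g
  Na2O: 16.00% × 250.0 = 40.00 g
  CaO: 1.062% × 250.0 = 2.655 g
  SrO: 3.010% × 250.0 = 7.525 g
Sums-versus-targets review applying the batch weights above, relative to the basis at hand (delivered sums recover each target once rounding is allowed for):
  ZnO: 15.42·0.9980 = 15.39 g (target 15.39 g)
  SiO2: 5.607·0.5235 + 169.6·0.6835 = 118.9 g (target 118.9 g)
  Al2O3: 169.6·0.1929 + 32.96·0.9961 = 65.55 g (target 65.55 g)
  Na2O: 169.6·0.1106 + 48.48·0.4381 = 40.00 g (target 40.00 g)
  CaO: 5.607·0.4735 = 2.655 g (target 2.655 g)
  SrO: 10.70·0.7032 = 7.524 g (target 7.525 g)
Consistency of the glass mass: whole batch net of LOI = 250.0 g (the targets, summed, come to 250.0 g; with the basis standing at 250.0 g — rounding explains the deltas).
Batch grand total — Σ batch = 282.8 g; loss to ignition Σ batch·LOI = 32.80 g; glass ÷ batch gives a yield of 88.40%.

Batch per 250.0 g melt:
  CaSiO3: 5.607 g
  zinc oxide: 15.42 g
  Na-feldspar: 169.6 g
  alumina: 32.96 g
  Na2SO4: 48.48 g
  strontianite: 10.70 g
Total batch = 282.8 g; LOI loss = 32.80 g; yield = 88.40%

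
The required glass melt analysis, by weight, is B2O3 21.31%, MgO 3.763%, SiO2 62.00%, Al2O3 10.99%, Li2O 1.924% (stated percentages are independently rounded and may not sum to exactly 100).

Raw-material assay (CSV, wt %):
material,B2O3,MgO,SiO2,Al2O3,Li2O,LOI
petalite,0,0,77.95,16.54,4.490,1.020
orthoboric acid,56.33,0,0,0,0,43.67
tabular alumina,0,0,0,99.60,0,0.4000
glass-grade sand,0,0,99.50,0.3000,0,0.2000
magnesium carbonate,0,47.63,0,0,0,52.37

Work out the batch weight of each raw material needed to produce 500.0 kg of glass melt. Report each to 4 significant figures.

Batch per 500.0 kg glass melt:
  petalite: 214.3 kg
  orthoboric acid: 189.2 kg
  tabular alumina: 19.16 kg
  glass-grade sand: 143.7 kg
  magnesium carbonate: 39.50 kg
Total batch = 605.9 kg; LOI loss = 105.9 kg; yield = 82.53%

All internal work holds full precision at every stage; in-progress results are shown rounded to 4 significant digits in the working; each reported result receives exactly one rounding. The derived quantities, which include the five compositions, yield, ignition loss, totals, glass mass, are carried in exact precision, as they appear in the question or the answer, using the weight values for 500.0 kg of glass.
Target oxide masses per 500.0 kg glass melt:
  B2O3: 21.31% × 500.0 = 106.6 kg
  MgO: 3.763% × 500.0 = 18.82 kg
  SiO2: 62.00% × 500.0 = 310.0 kg
  Al2O3: 10.99% × 500.0 = 54.95 kg
  Li2O: 1.924% × 500.0 = 9.620 kg
Checking each oxide sum given the weights on record, on the stated basis (summed amounts equal target values within answer rounding):
  B2O3: 189.2·0.5633 = 106.6 kg (target 106.6 kg)
  MgO: 39.50·0.4763 = 18.81 kg (target 18.82 kg)
  SiO2: 214.3·0.7795 + 143.7·0.9950 = 310.0 kg (target 310.0 kg)
  Al2O3: 214.3·0.1654 + 19.16·0.9960 + 143.7·0.003000 = 54.96 kg (target 54.95 kg)
  Li2O: 214.3·0.04490 = 9.622 kg (target 9.620 kg)
Glass-mass bookkeeping: whole batch net of LOI = 500.0 kg (the Σ of target masses is 499.9 kg; versus the stated basis of 500.0 kg — differing by rounding only).
Adding the batch up: Σ batch = 605.9 kg; LOI loss = Σ batch·LOI = 105.9 kg; yield = glass ÷ total batch = 82.53%.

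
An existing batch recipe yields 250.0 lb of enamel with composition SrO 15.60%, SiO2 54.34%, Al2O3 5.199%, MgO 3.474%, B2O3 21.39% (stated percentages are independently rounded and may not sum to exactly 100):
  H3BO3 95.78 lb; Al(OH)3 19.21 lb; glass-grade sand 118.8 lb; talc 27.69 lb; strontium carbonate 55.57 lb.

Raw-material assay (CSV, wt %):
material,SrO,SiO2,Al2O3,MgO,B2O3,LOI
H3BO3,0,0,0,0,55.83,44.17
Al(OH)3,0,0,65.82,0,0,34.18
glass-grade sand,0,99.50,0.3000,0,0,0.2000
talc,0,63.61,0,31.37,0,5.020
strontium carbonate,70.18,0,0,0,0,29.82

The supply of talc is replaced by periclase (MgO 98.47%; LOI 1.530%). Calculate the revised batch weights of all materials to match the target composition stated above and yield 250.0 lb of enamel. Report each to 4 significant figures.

Revised batch per 250.0 lb enamel:
  H3BO3: 95.78 lb
  Al(OH)3: 19.12 lb
  glass-grade sand: 136.5 lb
  periclase: 8.820 lb
  strontium carbonate: 55.57 lb
Total batch = 315.8 lb; LOI loss = 65.82 lb

Values along the way are shown, rounded to four significant digits, in the working; the whole derivation maintains exact precision from first step to last. Exactly one rounding lands on every reported number. Derived quantities (ignition loss, glass mass, the totals, the five compositions, the yield) are carried in full float precision from the batch weights on 250.0 lb of glass, as they appear in the problem or answer text.
Target oxide masses per 250.0 lb enamel:
  SrO: 15.60% × 250.0 = 39.00 lb
  SiO2: 54.34% × 250.0 = 135.8 lb
  Al2O3: 5.199% × 250.0 = 13.00 lb
  MgO: 3.474% × 250.0 = 8.685 lb
  B2O3: 21.39% × 250.0 = 53.48 lb
Verifying the oxide balance given the weights on record, at the basis given (every target is met by its sum up to rounding of the answer):
  SrO: 55.57·0.7018 = 39.00 lb (target 39.00 lb)
  SiO2: 136.5·0.9950 = 135.8 lb (target 135.8 lb)
  Al2O3: 19.12·0.6582 + 136.5·0.003000 = 12.99 lb (target 13.00 lb)
  MgO: 8.820·0.9847 = 8.685 lb (target 8.685 lb)
  B2O3: 95.78·0.5583 = 53.47 lb (target 53.48 lb)
Glass-mass closure: batch total minus LOI = 250.0 lb (summing oxide targets gives 250.0 lb; the stated basis being 250.0 lb — gaps are rounding artifacts).
Batch total: Σ batch = 315.8 lb; loss to ignition Σ batch·LOI = 65.82 lb; yield = glass ÷ total batch = 79.16%.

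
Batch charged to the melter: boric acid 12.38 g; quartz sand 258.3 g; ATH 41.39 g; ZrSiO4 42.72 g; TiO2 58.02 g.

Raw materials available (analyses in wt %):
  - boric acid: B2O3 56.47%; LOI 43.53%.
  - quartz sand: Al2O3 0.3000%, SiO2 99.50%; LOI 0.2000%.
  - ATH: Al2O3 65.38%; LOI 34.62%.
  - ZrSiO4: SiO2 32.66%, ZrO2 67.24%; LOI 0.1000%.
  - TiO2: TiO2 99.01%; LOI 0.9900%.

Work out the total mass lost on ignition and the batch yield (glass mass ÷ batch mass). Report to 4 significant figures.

LOI loss = 20.85 g; glass = 392.0 g; yield = 94.95%

The working math carries full float precision throughout; working values are displayed (rounded to four significant digits) on the page. Each reported value is rounded only once; the derived quantities, including net glass mass, LOI, totals, yield, the five compositions, are re-derived using the weight values for 392.0 g of glass in full float precision as they appear in the question or the answer.
Per-material ignition loss:
  boric acid: 12.38 × 0.4353 = 5.389 g
  quartz sand: 258.3 × 0.002000 = 0.5166 g
  ATH: 41.39 × 0.3462 = 14.33 g
  ZrSiO4: 42.72 × 0.001000 = 0.04272 g
  TiO2: 58.02 × 0.009900 = 0.5744 g
Total LOI = 20.85 g
Glass = batch − LOI = 412.8 − 20.85 = 392.0 g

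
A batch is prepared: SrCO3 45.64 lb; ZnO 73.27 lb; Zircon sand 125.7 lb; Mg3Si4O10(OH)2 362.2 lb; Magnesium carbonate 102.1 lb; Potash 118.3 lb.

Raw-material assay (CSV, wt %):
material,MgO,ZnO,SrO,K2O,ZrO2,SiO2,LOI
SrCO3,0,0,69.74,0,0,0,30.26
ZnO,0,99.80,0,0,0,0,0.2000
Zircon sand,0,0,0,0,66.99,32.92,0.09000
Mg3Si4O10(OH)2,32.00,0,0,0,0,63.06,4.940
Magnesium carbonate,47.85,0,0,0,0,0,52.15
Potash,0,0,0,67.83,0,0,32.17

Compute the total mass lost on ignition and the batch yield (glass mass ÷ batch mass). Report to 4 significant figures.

LOI loss = 123.3 lb; glass = 703.9 lb; yield = 85.10%

Each numeric step keeps full precision through the solve; working values appear rounded to 4 significant figures in the printout — a single rounding completes each reported figure; all derived quantities (totals, yield, ignition loss, the six compositions, glass mass) are rebuilt at full precision from the weighed amounts on 703.9 lb of glass as they appear in problem or answer.
Each material's LOI contribution:
  SrCO3: 45.64 × 0.3026 = 13.81 lb
  ZnO: 73.27 × 0.002000 = 0.1465 lb
  Zircon sand: 125.7 × 9.000e-04 = 0.1131 lb
  Mg3Si4O10(OH)2: 362.2 × 0.04940 = 17.89 lb
  Magnesium carbonate: 102.1 × 0.5215 = 53.25 lb
  Potash: 118.3 × 0.3217 = 38.06 lb
Total LOI = 123.3 lb
Glass = batch − LOI = 827.2 − 123.3 = 703.9 lb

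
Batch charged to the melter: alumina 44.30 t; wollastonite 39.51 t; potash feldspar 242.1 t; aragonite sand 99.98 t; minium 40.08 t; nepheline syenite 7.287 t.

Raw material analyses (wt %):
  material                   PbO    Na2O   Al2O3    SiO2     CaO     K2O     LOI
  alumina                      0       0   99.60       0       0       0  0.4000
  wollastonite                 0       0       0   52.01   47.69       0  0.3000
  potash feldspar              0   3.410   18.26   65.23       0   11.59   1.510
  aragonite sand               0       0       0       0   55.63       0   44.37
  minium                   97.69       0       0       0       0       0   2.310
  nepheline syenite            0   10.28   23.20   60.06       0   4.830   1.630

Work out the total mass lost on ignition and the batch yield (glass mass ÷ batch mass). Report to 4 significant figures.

LOI loss = 49.36 t; glass = 423.9 t; yield = 89.57%

In-progress results appear rounded to four significant figures between the steps. The whole derivation runs at full precision from first step to last. Each reported figure takes exactly one rounding — derived quantities, including glass mass, LOI, the yield, totals, six oxide percentages, are re-derived starting from the weights for 423.9 t of glass at exact precision as they appear in the problem or the answer.
Loss on ignition, line by line:
  alumina: 44.30 × 0.004000 = 0.1772 t
  wollastonite: 39.51 × 0.003000 = 0.1185 t
  potash feldspar: 242.1 × 0.01510 = 3.656 t
  aragonite sand: 99.98 × 0.4437 = 44.36 t
  minium: 40.08 × 0.02310 = 0.9258 t
  nepheline syenite: 7.287 × 0.01630 = 0.1188 t
Total LOI = 49.36 t
Glass = batch − LOI = 473.3 − 49.36 = 423.9 t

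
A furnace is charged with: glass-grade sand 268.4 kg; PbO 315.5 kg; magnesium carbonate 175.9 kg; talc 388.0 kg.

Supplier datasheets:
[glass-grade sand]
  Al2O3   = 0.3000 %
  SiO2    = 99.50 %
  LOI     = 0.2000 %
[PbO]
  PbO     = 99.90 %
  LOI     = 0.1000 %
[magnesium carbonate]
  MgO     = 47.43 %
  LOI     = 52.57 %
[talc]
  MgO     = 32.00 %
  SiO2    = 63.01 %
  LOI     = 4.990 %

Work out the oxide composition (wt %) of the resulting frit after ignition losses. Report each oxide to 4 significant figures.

Working values are printed rounded to 4 significant digits in the printout; every computation runs at full precision at each step. A single rounding yields every reported result. Derived quantities (the totals, glass mass, yield, four oxide percentages, ignition loss) are rebuilt in full precision from the batch weights for 1035 kg of glass precisely as stated by question or answer.
Delivered oxide masses:
  MgO: 175.9·0.4743 + 388.0·0.3200 = 207.6 kg
  PbO: 315.5·0.9990 = 315.2 kg
  Al2O3: 268.4·0.003000 = 0.8052 kg
  SiO2: 268.4·0.9950 + 388.0·0.6301 = 511.5 kg
LOI: 268.4·0.002000 + 315.5·0.001000 + 175.9·0.5257 + 388.0·0.04990 = 112.7 kg
Resulting glass, batch − LOI: 1148 − 112.7 = 1035 kg (= Σ oxide masses)
wt % = oxide mass / glass mass × 100

Glass mass = 1035 kg (batch 1148 − LOI 112.7).
Composition: MgO 20.05%, PbO 30.45%, Al2O3 0.07779%, SiO2 49.42%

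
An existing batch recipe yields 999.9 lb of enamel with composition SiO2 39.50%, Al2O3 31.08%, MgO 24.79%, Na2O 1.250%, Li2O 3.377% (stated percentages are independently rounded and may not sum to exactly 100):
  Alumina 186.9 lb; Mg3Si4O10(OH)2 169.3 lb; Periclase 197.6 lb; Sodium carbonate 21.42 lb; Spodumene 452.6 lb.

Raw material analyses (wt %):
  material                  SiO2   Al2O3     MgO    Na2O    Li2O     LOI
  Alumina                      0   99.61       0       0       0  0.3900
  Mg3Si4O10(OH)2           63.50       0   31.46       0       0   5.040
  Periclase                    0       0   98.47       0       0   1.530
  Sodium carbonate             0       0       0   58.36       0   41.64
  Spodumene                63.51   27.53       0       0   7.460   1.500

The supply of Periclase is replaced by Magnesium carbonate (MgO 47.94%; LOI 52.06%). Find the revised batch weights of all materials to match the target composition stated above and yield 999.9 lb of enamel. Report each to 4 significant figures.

Mid-chain values appear with 4-significant-figure rounding when written out — the whole derivation maintains full precision at every stage; each reported result takes just one rounding. The derived quantities are rebuilt from the batch weights on 999.9 lb of glass in full precision (the yield, LOI, the totals, the five compositions, glass mass), as set out in the problem or the answer.
Per-oxide target masses for 999.9 lb enamel:
  SiO2: 39.50% × 999.9 = 395.0 lb
  Al2O3: 31.08% × 999.9 = 310.8 lb
  MgO: 24.79% × 999.9 = 247.9 lb
  Na2O: 1.250% × 999.9 = 12.50 lb
  Li2O: 3.377% × 999.9 = 33.77 lb
Per-oxide balance check working from each reported weight, versus the basis set out (delivered sums recover each target exact up to rounding of places):
  SiO2: 169.3·0.6350 + 452.6·0.6351 = 395.0 lb (target 395.0 lb)
  Al2O3: 186.9·0.9961 + 452.6·0.2753 = 310.8 lb (target 310.8 lb)
  MgO: 169.3·0.3146 + 406.0·0.4794 = 247.9 lb (target 247.9 lb)
  Na2O: 21.42·0.5836 = 12.50 lb (target 12.50 lb)
  Li2O: 452.6·0.07460 = 33.76 lb (target 33.77 lb)
Glass-mass closure: net batch after ignition = 999.9 lb (the Σ of target masses is 999.9 lb; against the stated basis, 999.9 lb — deltas are rounding alone).
Adding the batch up: Σ batch = 1236 lb; Σ batch·LOI gives LOI loss = 236.3 lb; yield = glass ÷ total batch = 80.88%.

Revised batch per 999.9 lb enamel:
  Alumina: 186.9 lb
  Mg3Si4O10(OH)2: 169.3 lb
  Magnesium carbonate: 406.0 lb
  Sodium carbonate: 21.42 lb
  Spodumene: 452.6 lb
Total batch = 1236 lb; LOI loss = 236.3 lb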